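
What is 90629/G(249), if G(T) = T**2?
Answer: 90629/62001 ≈ 1.4617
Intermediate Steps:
90629/G(249) = 90629/(249**2) = 90629/62001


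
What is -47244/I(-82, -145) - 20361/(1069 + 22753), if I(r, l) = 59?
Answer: -1126647867/1405498 ≈ -801.60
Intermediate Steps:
-47244/I(-82, -145) - 20361/(1069 + 22753) = -47244/59 - 20361/(1069 + 22753) = -47244*1/59 - 20361/23822 = -47244/59 - 20361*1/23822 = -47244/59 - 20361/23822 = -1126647867/1405498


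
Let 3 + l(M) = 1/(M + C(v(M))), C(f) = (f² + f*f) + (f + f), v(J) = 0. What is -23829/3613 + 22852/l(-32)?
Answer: -2644368245/350461 ≈ -7545.4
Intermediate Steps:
C(f) = 2*f + 2*f² (C(f) = (f² + f²) + 2*f = 2*f² + 2*f = 2*f + 2*f²)
l(M) = -3 + 1/M (l(M) = -3 + 1/(M + 2*0*(1 + 0)) = -3 + 1/(M + 2*0*1) = -3 + 1/(M + 0) = -3 + 1/M)
-23829/3613 + 22852/l(-32) = -23829/3613 + 22852/(-3 + 1/(-32)) = -23829*1/3613 + 22852/(-3 - 1/32) = -23829/3613 + 22852/(-97/32) = -23829/3613 + 22852*(-32/97) = -23829/3613 - 731264/97 = -2644368245/350461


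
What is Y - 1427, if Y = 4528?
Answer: 3101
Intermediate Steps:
Y - 1427 = 4528 - 1427 = 3101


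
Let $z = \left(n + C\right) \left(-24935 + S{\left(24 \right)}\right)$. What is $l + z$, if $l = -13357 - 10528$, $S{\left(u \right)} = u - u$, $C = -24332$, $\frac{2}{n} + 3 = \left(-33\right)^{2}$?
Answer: $\frac{329435107570}{543} \approx 6.0669 \cdot 10^{8}$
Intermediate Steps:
$n = \frac{1}{543}$ ($n = \frac{2}{-3 + \left(-33\right)^{2}} = \frac{2}{-3 + 1089} = \frac{2}{1086} = 2 \cdot \frac{1}{1086} = \frac{1}{543} \approx 0.0018416$)
$S{\left(u \right)} = 0$
$z = \frac{329448077125}{543}$ ($z = \left(\frac{1}{543} - 24332\right) \left(-24935 + 0\right) = \left(- \frac{13212275}{543}\right) \left(-24935\right) = \frac{329448077125}{543} \approx 6.0672 \cdot 10^{8}$)
$l = -23885$
$l + z = -23885 + \frac{329448077125}{543} = \frac{329435107570}{543}$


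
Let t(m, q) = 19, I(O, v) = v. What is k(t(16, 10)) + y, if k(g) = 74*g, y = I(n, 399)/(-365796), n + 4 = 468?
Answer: 171436259/121932 ≈ 1406.0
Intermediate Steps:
n = 464 (n = -4 + 468 = 464)
y = -133/121932 (y = 399/(-365796) = 399*(-1/365796) = -133/121932 ≈ -0.0010908)
k(t(16, 10)) + y = 74*19 - 133/121932 = 1406 - 133/121932 = 171436259/121932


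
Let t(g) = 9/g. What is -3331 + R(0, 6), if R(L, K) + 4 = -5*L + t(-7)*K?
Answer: -23399/7 ≈ -3342.7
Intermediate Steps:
R(L, K) = -4 - 5*L - 9*K/7 (R(L, K) = -4 + (-5*L + (9/(-7))*K) = -4 + (-5*L + (9*(-⅐))*K) = -4 + (-5*L - 9*K/7) = -4 - 5*L - 9*K/7)
-3331 + R(0, 6) = -3331 + (-4 - 5*0 - 9/7*6) = -3331 + (-4 + 0 - 54/7) = -3331 - 82/7 = -23399/7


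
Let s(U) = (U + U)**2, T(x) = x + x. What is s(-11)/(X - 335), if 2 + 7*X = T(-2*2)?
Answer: -3388/2355 ≈ -1.4386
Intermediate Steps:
T(x) = 2*x
X = -10/7 (X = -2/7 + (2*(-2*2))/7 = -2/7 + (2*(-4))/7 = -2/7 + (1/7)*(-8) = -2/7 - 8/7 = -10/7 ≈ -1.4286)
s(U) = 4*U**2 (s(U) = (2*U)**2 = 4*U**2)
s(-11)/(X - 335) = (4*(-11)**2)/(-10/7 - 335) = (4*121)/(-2355/7) = 484*(-7/2355) = -3388/2355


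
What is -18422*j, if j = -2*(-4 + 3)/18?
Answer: -18422/9 ≈ -2046.9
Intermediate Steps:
j = ⅑ (j = -2*(-1)*(1/18) = 2*(1/18) = ⅑ ≈ 0.11111)
-18422*j = -18422*⅑ = -18422/9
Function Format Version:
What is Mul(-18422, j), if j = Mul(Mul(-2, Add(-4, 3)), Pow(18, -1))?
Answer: Rational(-18422, 9) ≈ -2046.9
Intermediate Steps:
j = Rational(1, 9) (j = Mul(Mul(-2, -1), Rational(1, 18)) = Mul(2, Rational(1, 18)) = Rational(1, 9) ≈ 0.11111)
Mul(-18422, j) = Mul(-18422, Rational(1, 9)) = Rational(-18422, 9)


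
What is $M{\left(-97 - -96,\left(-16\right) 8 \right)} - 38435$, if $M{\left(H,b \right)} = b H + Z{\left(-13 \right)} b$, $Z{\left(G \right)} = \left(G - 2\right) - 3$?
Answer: $-36003$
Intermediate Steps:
$Z{\left(G \right)} = -5 + G$ ($Z{\left(G \right)} = \left(-2 + G\right) - 3 = -5 + G$)
$M{\left(H,b \right)} = - 18 b + H b$ ($M{\left(H,b \right)} = b H + \left(-5 - 13\right) b = H b - 18 b = - 18 b + H b$)
$M{\left(-97 - -96,\left(-16\right) 8 \right)} - 38435 = \left(-16\right) 8 \left(-18 - 1\right) - 38435 = - 128 \left(-18 + \left(-97 + 96\right)\right) - 38435 = - 128 \left(-18 - 1\right) - 38435 = \left(-128\right) \left(-19\right) - 38435 = 2432 - 38435 = -36003$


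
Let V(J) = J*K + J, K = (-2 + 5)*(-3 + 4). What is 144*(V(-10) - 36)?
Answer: -10944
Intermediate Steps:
K = 3 (K = 3*1 = 3)
V(J) = 4*J (V(J) = J*3 + J = 3*J + J = 4*J)
144*(V(-10) - 36) = 144*(4*(-10) - 36) = 144*(-40 - 36) = 144*(-76) = -10944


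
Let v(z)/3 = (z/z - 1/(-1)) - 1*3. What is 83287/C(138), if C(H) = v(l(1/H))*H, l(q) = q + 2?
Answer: -83287/414 ≈ -201.18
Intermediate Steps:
l(q) = 2 + q
v(z) = -3 (v(z) = 3*((z/z - 1/(-1)) - 1*3) = 3*((1 - 1*(-1)) - 3) = 3*((1 + 1) - 3) = 3*(2 - 3) = 3*(-1) = -3)
C(H) = -3*H
83287/C(138) = 83287/((-3*138)) = 83287/(-414) = 83287*(-1/414) = -83287/414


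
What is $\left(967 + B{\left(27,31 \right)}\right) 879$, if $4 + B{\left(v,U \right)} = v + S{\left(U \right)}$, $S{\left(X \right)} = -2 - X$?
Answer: $841203$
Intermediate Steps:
$B{\left(v,U \right)} = -6 + v - U$ ($B{\left(v,U \right)} = -4 - \left(2 + U - v\right) = -6 + v - U$)
$\left(967 + B{\left(27,31 \right)}\right) 879 = \left(967 - 10\right) 879 = 957 \cdot 879 = 841203$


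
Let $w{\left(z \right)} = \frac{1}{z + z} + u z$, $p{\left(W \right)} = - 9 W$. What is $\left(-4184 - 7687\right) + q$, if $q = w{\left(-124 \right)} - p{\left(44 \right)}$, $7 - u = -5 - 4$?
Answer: $- \frac{3337833}{248} \approx -13459.0$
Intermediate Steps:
$u = 16$ ($u = 7 - \left(-5 - 4\right) = 7 - -9 = 7 + 9 = 16$)
$w{\left(z \right)} = \frac{1}{2 z} + 16 z$ ($w{\left(z \right)} = \frac{1}{z + z} + 16 z = \frac{1}{2 z} + 16 z$)
$q = - \frac{393825}{248}$ ($q = \left(\frac{1}{2 \left(-124\right)} + 16 \left(-124\right)\right) - \left(-9\right) 44 = \left(\frac{1}{2} \left(- \frac{1}{124}\right) - 1984\right) - -396 = \left(- \frac{1}{248} - 1984\right) + 396 = - \frac{492033}{248} + 396 = - \frac{393825}{248} \approx -1588.0$)
$\left(-4184 - 7687\right) + q = \left(-4184 - 7687\right) - \frac{393825}{248} = -11871 - \frac{393825}{248} = - \frac{3337833}{248}$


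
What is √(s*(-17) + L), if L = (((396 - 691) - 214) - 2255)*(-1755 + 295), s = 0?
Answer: 4*√252215 ≈ 2008.8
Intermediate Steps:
L = 4035440 (L = ((-295 - 214) - 2255)*(-1460) = (-509 - 2255)*(-1460) = -2764*(-1460) = 4035440)
√(s*(-17) + L) = √(0*(-17) + 4035440) = √(0 + 4035440) = √4035440 = 4*√252215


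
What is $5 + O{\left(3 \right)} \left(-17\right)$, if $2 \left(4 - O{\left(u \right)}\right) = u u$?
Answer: $\frac{27}{2} \approx 13.5$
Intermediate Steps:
$O{\left(u \right)} = 4 - \frac{u^{2}}{2}$ ($O{\left(u \right)} = 4 - \frac{u u}{2} = 4 - \frac{u^{2}}{2}$)
$5 + O{\left(3 \right)} \left(-17\right) = 5 + \left(4 - \frac{3^{2}}{2}\right) \left(-17\right) = 5 + \left(4 - \frac{9}{2}\right) \left(-17\right) = 5 - - \frac{17}{2} = 5 + \frac{17}{2} = \frac{27}{2}$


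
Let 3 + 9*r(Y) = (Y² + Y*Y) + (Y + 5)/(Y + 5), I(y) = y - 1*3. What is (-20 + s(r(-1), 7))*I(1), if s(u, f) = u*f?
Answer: 40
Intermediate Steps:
I(y) = -3 + y (I(y) = y - 3 = -3 + y)
r(Y) = -2/9 + 2*Y²/9 (r(Y) = -⅓ + ((Y² + Y*Y) + (Y + 5)/(Y + 5))/9 = -⅓ + ((Y² + Y²) + (5 + Y)/(5 + Y))/9 = -⅓ + (2*Y² + 1)/9 = -⅓ + (1 + 2*Y²)/9 = -⅓ + (⅑ + 2*Y²/9) = -2/9 + 2*Y²/9)
s(u, f) = f*u
(-20 + s(r(-1), 7))*I(1) = (-20 + 7*(-2/9 + (2/9)*(-1)²))*(-3 + 1) = (-20 + 7*(-2/9 + (2/9)*1))*(-2) = (-20 + 7*(-2/9 + 2/9))*(-2) = (-20 + 7*0)*(-2) = (-20 + 0)*(-2) = -20*(-2) = 40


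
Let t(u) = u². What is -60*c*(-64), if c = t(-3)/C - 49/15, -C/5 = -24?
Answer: -12256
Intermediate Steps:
C = 120 (C = -5*(-24) = 120)
c = -383/120 (c = (-3)²/120 - 49/15 = 9*(1/120) - 49*1/15 = 3/40 - 49/15 = -383/120 ≈ -3.1917)
-60*c*(-64) = -60*(-383/120)*(-64) = (383/2)*(-64) = -12256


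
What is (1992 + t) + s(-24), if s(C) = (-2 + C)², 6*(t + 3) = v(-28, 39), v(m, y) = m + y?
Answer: 16001/6 ≈ 2666.8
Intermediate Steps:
t = -7/6 (t = -3 + (-28 + 39)/6 = -3 + (⅙)*11 = -3 + 11/6 = -7/6 ≈ -1.1667)
(1992 + t) + s(-24) = (1992 - 7/6) + (-2 - 24)² = 11945/6 + (-26)² = 11945/6 + 676 = 16001/6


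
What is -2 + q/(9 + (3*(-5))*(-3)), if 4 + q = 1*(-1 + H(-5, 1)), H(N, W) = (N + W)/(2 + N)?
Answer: -335/162 ≈ -2.0679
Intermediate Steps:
H(N, W) = (N + W)/(2 + N)
q = -11/3 (q = -4 + 1*(-1 + (-5 + 1)/(2 - 5)) = -4 + 1*(-1 - 4/(-3)) = -4 + 1*(-1 - ⅓*(-4)) = -4 + 1*(-1 + 4/3) = -4 + 1*(⅓) = -4 + ⅓ = -11/3 ≈ -3.6667)
-2 + q/(9 + (3*(-5))*(-3)) = -2 - 11/(3*(9 + (3*(-5))*(-3))) = -2 - 11/(3*(9 - 15*(-3))) = -2 - 11/(3*(9 + 45)) = -2 - 11/3/54 = -2 - 11/3*1/54 = -2 - 11/162 = -335/162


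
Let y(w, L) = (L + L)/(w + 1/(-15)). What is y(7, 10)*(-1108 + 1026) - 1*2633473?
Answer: -34238224/13 ≈ -2.6337e+6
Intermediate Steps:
y(w, L) = 2*L/(-1/15 + w) (y(w, L) = (2*L)/(w - 1/15) = (2*L)/(-1/15 + w) = 2*L/(-1/15 + w))
y(7, 10)*(-1108 + 1026) - 1*2633473 = (30*10/(-1 + 15*7))*(-1108 + 1026) - 1*2633473 = (30*10/(-1 + 105))*(-82) - 2633473 = (30*10/104)*(-82) - 2633473 = (30*10*(1/104))*(-82) - 2633473 = (75/26)*(-82) - 2633473 = -3075/13 - 2633473 = -34238224/13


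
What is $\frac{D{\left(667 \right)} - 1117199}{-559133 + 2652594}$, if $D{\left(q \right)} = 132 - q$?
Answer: $- \frac{1117734}{2093461} \approx -0.53392$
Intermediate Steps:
$\frac{D{\left(667 \right)} - 1117199}{-559133 + 2652594} = \frac{\left(132 - 667\right) - 1117199}{-559133 + 2652594} = \frac{\left(132 - 667\right) - 1117199}{2093461} = \left(-535 - 1117199\right) \frac{1}{2093461} = \left(-1117734\right) \frac{1}{2093461} = - \frac{1117734}{2093461}$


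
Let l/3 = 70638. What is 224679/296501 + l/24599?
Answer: 68359591635/7293628099 ≈ 9.3725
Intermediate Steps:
l = 211914 (l = 3*70638 = 211914)
224679/296501 + l/24599 = 224679/296501 + 211914/24599 = 68359591635/7293628099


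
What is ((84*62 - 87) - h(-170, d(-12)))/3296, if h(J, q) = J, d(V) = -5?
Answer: 5291/3296 ≈ 1.6053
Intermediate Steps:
((84*62 - 87) - h(-170, d(-12)))/3296 = ((84*62 - 87) - 1*(-170))/3296 = ((5208 - 87) + 170)*(1/3296) = (5121 + 170)*(1/3296) = 5291*(1/3296) = 5291/3296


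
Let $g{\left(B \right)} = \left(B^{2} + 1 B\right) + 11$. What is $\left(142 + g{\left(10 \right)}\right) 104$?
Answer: $27352$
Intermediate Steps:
$g{\left(B \right)} = 11 + B + B^{2}$ ($g{\left(B \right)} = \left(B^{2} + B\right) + 11 = \left(B + B^{2}\right) + 11 = 11 + B + B^{2}$)
$\left(142 + g{\left(10 \right)}\right) 104 = \left(142 + \left(11 + 10 + 10^{2}\right)\right) 104 = \left(142 + \left(11 + 10 + 100\right)\right) 104 = \left(142 + 121\right) 104 = 263 \cdot 104 = 27352$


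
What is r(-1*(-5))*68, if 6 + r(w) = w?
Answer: -68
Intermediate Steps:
r(w) = -6 + w
r(-1*(-5))*68 = (-6 - 1*(-5))*68 = (-6 + 5)*68 = -1*68 = -68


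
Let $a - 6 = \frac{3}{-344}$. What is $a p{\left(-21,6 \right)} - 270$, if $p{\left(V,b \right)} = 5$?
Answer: $- \frac{82575}{344} \approx -240.04$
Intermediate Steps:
$a = \frac{2061}{344}$ ($a = 6 + \frac{3}{-344} = 6 + 3 \left(- \frac{1}{344}\right) = 6 - \frac{3}{344} = \frac{2061}{344} \approx 5.9913$)
$a p{\left(-21,6 \right)} - 270 = \frac{2061}{344} \cdot 5 - 270 = \frac{10305}{344} - 270 = - \frac{82575}{344}$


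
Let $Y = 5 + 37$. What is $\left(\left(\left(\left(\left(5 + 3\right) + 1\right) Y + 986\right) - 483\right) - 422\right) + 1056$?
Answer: $1515$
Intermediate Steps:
$Y = 42$
$\left(\left(\left(\left(\left(5 + 3\right) + 1\right) Y + 986\right) - 483\right) - 422\right) + 1056 = \left(\left(\left(\left(\left(5 + 3\right) + 1\right) 42 + 986\right) - 483\right) - 422\right) + 1056 = \left(\left(\left(\left(8 + 1\right) 42 + 986\right) - 483\right) - 422\right) + 1056 = \left(\left(\left(9 \cdot 42 + 986\right) - 483\right) - 422\right) + 1056 = \left(\left(\left(378 + 986\right) - 483\right) - 422\right) + 1056 = \left(\left(1364 - 483\right) - 422\right) + 1056 = \left(881 - 422\right) + 1056 = 459 + 1056 = 1515$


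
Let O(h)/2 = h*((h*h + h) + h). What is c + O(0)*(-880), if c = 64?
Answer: 64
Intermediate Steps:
O(h) = 2*h*(h**2 + 2*h) (O(h) = 2*(h*((h*h + h) + h)) = 2*(h*((h**2 + h) + h)) = 2*(h*((h + h**2) + h)) = 2*(h*(h**2 + 2*h)) = 2*h*(h**2 + 2*h))
c + O(0)*(-880) = 64 + (2*0**2*(2 + 0))*(-880) = 64 + (2*0*2)*(-880) = 64 + 0*(-880) = 64 + 0 = 64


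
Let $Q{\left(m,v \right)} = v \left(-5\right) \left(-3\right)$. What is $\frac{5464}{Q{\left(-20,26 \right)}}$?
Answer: $\frac{2732}{195} \approx 14.01$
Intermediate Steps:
$Q{\left(m,v \right)} = 15 v$ ($Q{\left(m,v \right)} = - 5 v \left(-3\right) = 15 v$)
$\frac{5464}{Q{\left(-20,26 \right)}} = \frac{5464}{15 \cdot 26} = \frac{5464}{390} = 5464 \cdot \frac{1}{390} = \frac{2732}{195}$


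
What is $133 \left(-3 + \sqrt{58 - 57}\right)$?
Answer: $-266$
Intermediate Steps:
$133 \left(-3 + \sqrt{58 - 57}\right) = 133 \left(-3 + \sqrt{1}\right) = 133 \left(-3 + 1\right) = 133 \left(-2\right) = -266$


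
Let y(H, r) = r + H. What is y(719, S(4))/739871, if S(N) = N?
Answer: 723/739871 ≈ 0.00097720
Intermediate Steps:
y(H, r) = H + r
y(719, S(4))/739871 = (719 + 4)/739871 = 723*(1/739871) = 723/739871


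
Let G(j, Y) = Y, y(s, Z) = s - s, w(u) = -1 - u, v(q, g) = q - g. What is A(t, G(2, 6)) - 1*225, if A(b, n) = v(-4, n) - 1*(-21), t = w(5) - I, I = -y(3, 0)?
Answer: -214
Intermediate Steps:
y(s, Z) = 0
I = 0 (I = -1*0 = 0)
t = -6 (t = (-1 - 1*5) - 1*0 = (-1 - 5) + 0 = -6 + 0 = -6)
A(b, n) = 17 - n (A(b, n) = (-4 - n) - 1*(-21) = (-4 - n) + 21 = 17 - n)
A(t, G(2, 6)) - 1*225 = (17 - 1*6) - 1*225 = (17 - 6) - 225 = 11 - 225 = -214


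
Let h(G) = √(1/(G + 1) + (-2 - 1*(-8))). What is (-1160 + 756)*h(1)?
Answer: -202*√26 ≈ -1030.0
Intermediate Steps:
h(G) = √(6 + 1/(1 + G)) (h(G) = √(1/(1 + G) + (-2 + 8)) = √(1/(1 + G) + 6) = √(6 + 1/(1 + G)))
(-1160 + 756)*h(1) = (-1160 + 756)*√((7 + 6*1)/(1 + 1)) = -404*√2*√(7 + 6)/2 = -404*√26/2 = -202*√26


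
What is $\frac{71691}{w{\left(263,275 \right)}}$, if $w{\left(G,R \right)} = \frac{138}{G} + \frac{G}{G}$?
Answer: $\frac{18854733}{401} \approx 47019.0$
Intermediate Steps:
$w{\left(G,R \right)} = 1 + \frac{138}{G}$ ($w{\left(G,R \right)} = \frac{138}{G} + 1 = 1 + \frac{138}{G}$)
$\frac{71691}{w{\left(263,275 \right)}} = \frac{71691}{\frac{1}{263} \left(138 + 263\right)} = \frac{71691}{\frac{1}{263} \cdot 401} = \frac{71691}{\frac{401}{263}} = 71691 \cdot \frac{263}{401} = \frac{18854733}{401}$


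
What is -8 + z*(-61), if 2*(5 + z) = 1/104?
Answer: 61715/208 ≈ 296.71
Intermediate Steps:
z = -1039/208 (z = -5 + (1/2)/104 = -5 + (1/2)*(1/104) = -5 + 1/208 = -1039/208 ≈ -4.9952)
-8 + z*(-61) = -8 - 1039/208*(-61) = -8 + 63379/208 = 61715/208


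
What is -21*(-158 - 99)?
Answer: 5397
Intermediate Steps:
-21*(-158 - 99) = -21*(-257) = -1*(-5397) = 5397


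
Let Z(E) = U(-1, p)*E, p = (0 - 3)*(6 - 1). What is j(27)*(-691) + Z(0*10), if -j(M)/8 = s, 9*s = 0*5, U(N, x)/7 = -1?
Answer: 0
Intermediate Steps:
p = -15 (p = -3*5 = -15)
U(N, x) = -7 (U(N, x) = 7*(-1) = -7)
Z(E) = -7*E
s = 0 (s = (0*5)/9 = (1/9)*0 = 0)
j(M) = 0 (j(M) = -8*0 = 0)
j(27)*(-691) + Z(0*10) = 0*(-691) - 0*10 = 0 - 7*0 = 0 + 0 = 0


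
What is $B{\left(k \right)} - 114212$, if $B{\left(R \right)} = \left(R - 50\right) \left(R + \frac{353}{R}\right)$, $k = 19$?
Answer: $- \frac{2192162}{19} \approx -1.1538 \cdot 10^{5}$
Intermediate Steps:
$B{\left(R \right)} = \left(-50 + R\right) \left(R + \frac{353}{R}\right)$
$B{\left(k \right)} - 114212 = \left(353 + 19^{2} - \frac{17650}{19} - 950\right) - 114212 = \left(353 + 361 - \frac{17650}{19} - 950\right) - 114212 = - \frac{22134}{19} - 114212 = - \frac{2192162}{19}$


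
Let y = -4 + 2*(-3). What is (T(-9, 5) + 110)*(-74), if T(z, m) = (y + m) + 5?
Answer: -8140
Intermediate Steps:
y = -10 (y = -4 - 6 = -10)
T(z, m) = -5 + m (T(z, m) = (-10 + m) + 5 = -5 + m)
(T(-9, 5) + 110)*(-74) = ((-5 + 5) + 110)*(-74) = (0 + 110)*(-74) = 110*(-74) = -8140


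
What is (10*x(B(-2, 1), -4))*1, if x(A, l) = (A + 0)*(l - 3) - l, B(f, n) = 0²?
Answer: 40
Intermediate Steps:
B(f, n) = 0
x(A, l) = -l + A*(-3 + l) (x(A, l) = A*(-3 + l) - l = -l + A*(-3 + l))
(10*x(B(-2, 1), -4))*1 = (10*(-1*(-4) - 3*0 + 0*(-4)))*1 = (10*(4 + 0 + 0))*1 = (10*4)*1 = 40*1 = 40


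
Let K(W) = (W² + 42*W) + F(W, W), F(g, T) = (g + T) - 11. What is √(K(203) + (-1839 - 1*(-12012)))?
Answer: √60303 ≈ 245.57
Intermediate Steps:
F(g, T) = -11 + T + g (F(g, T) = (T + g) - 11 = -11 + T + g)
K(W) = -11 + W² + 44*W (K(W) = (W² + 42*W) + (-11 + W + W) = (W² + 42*W) + (-11 + 2*W) = -11 + W² + 44*W)
√(K(203) + (-1839 - 1*(-12012))) = √((-11 + 203² + 44*203) + (-1839 - 1*(-12012))) = √((-11 + 41209 + 8932) + (-1839 + 12012)) = √(50130 + 10173) = √60303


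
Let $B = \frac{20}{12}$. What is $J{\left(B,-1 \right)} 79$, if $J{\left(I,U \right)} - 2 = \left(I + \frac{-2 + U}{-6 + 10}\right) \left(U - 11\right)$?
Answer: $-711$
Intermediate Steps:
$B = \frac{5}{3}$ ($B = 20 \cdot \frac{1}{12} = \frac{5}{3} \approx 1.6667$)
$J{\left(I,U \right)} = 2 + \left(-11 + U\right) \left(- \frac{1}{2} + I + \frac{U}{4}\right)$ ($J{\left(I,U \right)} = 2 + \left(I + \frac{-2 + U}{-6 + 10}\right) \left(U - 11\right) = 2 + \left(I + \frac{-2 + U}{4}\right) \left(-11 + U\right) = 2 + \left(I + \left(-2 + U\right) \frac{1}{4}\right) \left(-11 + U\right) = 2 + \left(I + \left(- \frac{1}{2} + \frac{U}{4}\right)\right) \left(-11 + U\right) = 2 + \left(- \frac{1}{2} + I + \frac{U}{4}\right) \left(-11 + U\right) = 2 + \left(-11 + U\right) \left(- \frac{1}{2} + I + \frac{U}{4}\right)$)
$J{\left(B,-1 \right)} 79 = \left(\frac{15}{2} - \frac{55}{3} - - \frac{13}{4} + \frac{\left(-1\right)^{2}}{4} + \frac{5}{3} \left(-1\right)\right) 79 = \left(\frac{15}{2} - \frac{55}{3} + \frac{13}{4} + \frac{1}{4} \cdot 1 - \frac{5}{3}\right) 79 = \left(\frac{15}{2} - \frac{55}{3} + \frac{13}{4} + \frac{1}{4} - \frac{5}{3}\right) 79 = \left(-9\right) 79 = -711$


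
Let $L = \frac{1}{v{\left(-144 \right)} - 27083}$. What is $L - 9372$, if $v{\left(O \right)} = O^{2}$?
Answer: $- \frac{59484085}{6347} \approx -9372.0$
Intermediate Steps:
$L = - \frac{1}{6347}$ ($L = \frac{1}{\left(-144\right)^{2} - 27083} = \frac{1}{20736 - 27083} = \frac{1}{-6347} = - \frac{1}{6347} \approx -0.00015755$)
$L - 9372 = - \frac{1}{6347} - 9372 = - \frac{59484085}{6347}$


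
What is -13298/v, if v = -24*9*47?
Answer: 6649/5076 ≈ 1.3099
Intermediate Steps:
v = -10152 (v = -216*47 = -10152)
-13298/v = -13298/(-10152) = -13298*(-1/10152) = 6649/5076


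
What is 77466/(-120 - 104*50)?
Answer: -38733/2660 ≈ -14.561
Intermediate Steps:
77466/(-120 - 104*50) = 77466/(-120 - 5200) = 77466/(-5320) = 77466*(-1/5320) = -38733/2660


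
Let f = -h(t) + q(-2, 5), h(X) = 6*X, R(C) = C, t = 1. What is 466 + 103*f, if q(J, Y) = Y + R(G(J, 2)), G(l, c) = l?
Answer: 157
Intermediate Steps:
q(J, Y) = J + Y (q(J, Y) = Y + J = J + Y)
f = -3 (f = -6 + (-2 + 5) = -1*6 + 3 = -6 + 3 = -3)
466 + 103*f = 466 + 103*(-3) = 466 - 309 = 157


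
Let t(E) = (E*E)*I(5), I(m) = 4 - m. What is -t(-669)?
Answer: 447561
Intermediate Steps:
t(E) = -E**2 (t(E) = (E*E)*(4 - 1*5) = E**2*(4 - 5) = E**2*(-1) = -E**2)
-t(-669) = -(-1)*(-669)**2 = -(-1)*447561 = -1*(-447561) = 447561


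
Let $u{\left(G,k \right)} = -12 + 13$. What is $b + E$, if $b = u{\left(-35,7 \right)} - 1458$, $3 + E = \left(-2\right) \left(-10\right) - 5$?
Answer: $-1445$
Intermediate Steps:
$u{\left(G,k \right)} = 1$
$E = 12$ ($E = -3 - -15 = -3 + \left(20 - 5\right) = -3 + 15 = 12$)
$b = -1457$ ($b = 1 - 1458 = -1457$)
$b + E = -1457 + 12 = -1445$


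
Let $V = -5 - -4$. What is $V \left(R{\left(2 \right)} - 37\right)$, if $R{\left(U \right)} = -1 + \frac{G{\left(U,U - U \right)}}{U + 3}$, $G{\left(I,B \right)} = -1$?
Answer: $\frac{191}{5} \approx 38.2$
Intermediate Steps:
$V = -1$ ($V = -5 + 4 = -1$)
$R{\left(U \right)} = -1 - \frac{1}{3 + U}$ ($R{\left(U \right)} = -1 + \frac{1}{U + 3} \left(-1\right) = -1 + \frac{1}{3 + U} \left(-1\right) = -1 - \frac{1}{3 + U}$)
$V \left(R{\left(2 \right)} - 37\right) = - (\frac{-4 - 2}{3 + 2} - 37) = - (\frac{-4 - 2}{5} - 37) = - (\frac{1}{5} \left(-6\right) - 37) = - (- \frac{6}{5} - 37) = \left(-1\right) \left(- \frac{191}{5}\right) = \frac{191}{5}$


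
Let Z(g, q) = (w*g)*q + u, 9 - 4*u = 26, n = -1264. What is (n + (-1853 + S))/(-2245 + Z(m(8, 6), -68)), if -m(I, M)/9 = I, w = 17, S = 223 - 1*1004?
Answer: -15592/323931 ≈ -0.048134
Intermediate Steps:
S = -781 (S = 223 - 1004 = -781)
u = -17/4 (u = 9/4 - ¼*26 = 9/4 - 13/2 = -17/4 ≈ -4.2500)
m(I, M) = -9*I
Z(g, q) = -17/4 + 17*g*q (Z(g, q) = (17*g)*q - 17/4 = 17*g*q - 17/4 = -17/4 + 17*g*q)
(n + (-1853 + S))/(-2245 + Z(m(8, 6), -68)) = (-1264 + (-1853 - 781))/(-2245 + (-17/4 + 17*(-9*8)*(-68))) = (-1264 - 2634)/(-2245 + (-17/4 + 17*(-72)*(-68))) = -3898/(-2245 + (-17/4 + 83232)) = -3898/(-2245 + 332911/4) = -3898/323931/4 = -3898*4/323931 = -15592/323931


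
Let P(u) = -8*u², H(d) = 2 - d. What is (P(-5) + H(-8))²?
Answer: 36100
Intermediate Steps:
(P(-5) + H(-8))² = (-8*(-5)² + (2 - 1*(-8)))² = (-8*25 + (2 + 8))² = (-200 + 10)² = (-190)² = 36100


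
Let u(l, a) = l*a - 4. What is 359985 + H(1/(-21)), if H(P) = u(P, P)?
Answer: 158751622/441 ≈ 3.5998e+5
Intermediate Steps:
u(l, a) = -4 + a*l (u(l, a) = a*l - 4 = -4 + a*l)
H(P) = -4 + P² (H(P) = -4 + P*P = -4 + P²)
359985 + H(1/(-21)) = 359985 + (-4 + (1/(-21))²) = 359985 + (-4 + (-1/21)²) = 359985 + (-4 + 1/441) = 359985 - 1763/441 = 158751622/441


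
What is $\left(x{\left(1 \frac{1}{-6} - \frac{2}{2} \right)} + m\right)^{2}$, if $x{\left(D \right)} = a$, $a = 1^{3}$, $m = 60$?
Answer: $3721$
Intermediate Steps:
$a = 1$
$x{\left(D \right)} = 1$
$\left(x{\left(1 \frac{1}{-6} - \frac{2}{2} \right)} + m\right)^{2} = \left(1 + 60\right)^{2} = 61^{2} = 3721$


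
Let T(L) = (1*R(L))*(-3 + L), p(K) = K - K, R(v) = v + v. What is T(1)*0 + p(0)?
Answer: 0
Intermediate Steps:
R(v) = 2*v
p(K) = 0
T(L) = 2*L*(-3 + L) (T(L) = (1*(2*L))*(-3 + L) = (2*L)*(-3 + L) = 2*L*(-3 + L))
T(1)*0 + p(0) = (2*1*(-3 + 1))*0 + 0 = (2*1*(-2))*0 + 0 = -4*0 + 0 = 0 + 0 = 0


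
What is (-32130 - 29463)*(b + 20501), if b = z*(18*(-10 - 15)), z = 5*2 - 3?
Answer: -1068700143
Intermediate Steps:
z = 7 (z = 10 - 3 = 7)
b = -3150 (b = 7*(18*(-10 - 15)) = 7*(18*(-25)) = 7*(-450) = -3150)
(-32130 - 29463)*(b + 20501) = (-32130 - 29463)*(-3150 + 20501) = -61593*17351 = -1068700143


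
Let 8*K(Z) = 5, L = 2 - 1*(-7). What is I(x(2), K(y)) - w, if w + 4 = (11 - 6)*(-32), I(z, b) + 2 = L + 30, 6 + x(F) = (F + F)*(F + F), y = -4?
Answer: 201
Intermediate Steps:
L = 9 (L = 2 + 7 = 9)
K(Z) = 5/8 (K(Z) = (⅛)*5 = 5/8)
x(F) = -6 + 4*F² (x(F) = -6 + (F + F)*(F + F) = -6 + (2*F)*(2*F) = -6 + 4*F²)
I(z, b) = 37 (I(z, b) = -2 + (9 + 30) = -2 + 39 = 37)
w = -164 (w = -4 + (11 - 6)*(-32) = -4 + 5*(-32) = -4 - 160 = -164)
I(x(2), K(y)) - w = 37 - 1*(-164) = 37 + 164 = 201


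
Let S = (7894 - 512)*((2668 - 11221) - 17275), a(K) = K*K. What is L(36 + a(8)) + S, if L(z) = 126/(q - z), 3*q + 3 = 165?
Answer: -4385232871/23 ≈ -1.9066e+8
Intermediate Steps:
q = 54 (q = -1 + (⅓)*165 = -1 + 55 = 54)
a(K) = K²
L(z) = 126/(54 - z)
S = -190662296 (S = 7382*(-8553 - 17275) = 7382*(-25828) = -190662296)
L(36 + a(8)) + S = -126/(-54 + (36 + 8²)) - 190662296 = -126/(-54 + (36 + 64)) - 190662296 = -126/(-54 + 100) - 190662296 = -126/46 - 190662296 = -126*1/46 - 190662296 = -63/23 - 190662296 = -4385232871/23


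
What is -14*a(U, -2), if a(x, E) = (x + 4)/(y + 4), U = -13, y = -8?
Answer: -63/2 ≈ -31.500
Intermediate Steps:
a(x, E) = -1 - x/4 (a(x, E) = (x + 4)/(-8 + 4) = (4 + x)/(-4) = (4 + x)*(-¼) = -1 - x/4)
-14*a(U, -2) = -14*(-1 - ¼*(-13)) = -14*(-1 + 13/4) = -14*9/4 = -63/2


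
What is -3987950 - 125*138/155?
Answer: -123629900/31 ≈ -3.9881e+6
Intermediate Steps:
-3987950 - 125*138/155 = -3987950 - 17250/155 = -3987950 - 1*3450/31 = -3987950 - 3450/31 = -123629900/31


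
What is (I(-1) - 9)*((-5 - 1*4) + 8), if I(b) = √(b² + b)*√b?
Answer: 9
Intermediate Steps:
I(b) = √b*√(b + b²) (I(b) = √(b + b²)*√b = √b*√(b + b²))
(I(-1) - 9)*((-5 - 1*4) + 8) = (√(-1)*√(-(1 - 1)) - 9)*((-5 - 1*4) + 8) = (I*√(-1*0) - 9)*((-5 - 4) + 8) = (I*√0 - 9)*(-9 + 8) = (I*0 - 9)*(-1) = (0 - 9)*(-1) = -9*(-1) = 9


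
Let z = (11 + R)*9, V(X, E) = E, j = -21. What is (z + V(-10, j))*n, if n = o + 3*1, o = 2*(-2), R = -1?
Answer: -69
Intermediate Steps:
o = -4
n = -1 (n = -4 + 3*1 = -4 + 3 = -1)
z = 90 (z = (11 - 1)*9 = 10*9 = 90)
(z + V(-10, j))*n = (90 - 21)*(-1) = 69*(-1) = -69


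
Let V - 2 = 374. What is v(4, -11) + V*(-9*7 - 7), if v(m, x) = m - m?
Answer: -26320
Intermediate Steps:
V = 376 (V = 2 + 374 = 376)
v(m, x) = 0
v(4, -11) + V*(-9*7 - 7) = 0 + 376*(-9*7 - 7) = 0 + 376*(-63 - 7) = 0 + 376*(-70) = 0 - 26320 = -26320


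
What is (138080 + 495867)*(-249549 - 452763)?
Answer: -445228585464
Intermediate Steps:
(138080 + 495867)*(-249549 - 452763) = 633947*(-702312) = -445228585464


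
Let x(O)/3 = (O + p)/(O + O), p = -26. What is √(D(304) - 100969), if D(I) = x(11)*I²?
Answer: I*√35090209/11 ≈ 538.52*I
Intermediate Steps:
x(O) = 3*(-26 + O)/(2*O) (x(O) = 3*((O - 26)/(O + O)) = 3*((-26 + O)/((2*O))) = 3*((-26 + O)*(1/(2*O))) = 3*((-26 + O)/(2*O)) = 3*(-26 + O)/(2*O))
D(I) = -45*I²/22 (D(I) = (3/2 - 39/11)*I² = -45*I²/22)
√(D(304) - 100969) = √(-45/22*304² - 100969) = √(-45/22*92416 - 100969) = √(-2079360/11 - 100969) = √(-3190019/11) = I*√35090209/11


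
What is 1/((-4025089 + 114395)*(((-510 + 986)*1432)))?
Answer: -1/2665654172608 ≈ -3.7514e-13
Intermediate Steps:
1/((-4025089 + 114395)*(((-510 + 986)*1432))) = 1/((-3910694)*((476*1432))) = -1/3910694/681632 = -1/3910694*1/681632 = -1/2665654172608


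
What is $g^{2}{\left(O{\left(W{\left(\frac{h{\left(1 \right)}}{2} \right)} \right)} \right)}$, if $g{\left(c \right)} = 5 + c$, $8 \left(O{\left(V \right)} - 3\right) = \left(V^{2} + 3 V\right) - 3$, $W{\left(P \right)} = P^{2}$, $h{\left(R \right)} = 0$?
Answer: $\frac{3721}{64} \approx 58.141$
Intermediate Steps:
$O{\left(V \right)} = \frac{21}{8} + \frac{V^{2}}{8} + \frac{3 V}{8}$ ($O{\left(V \right)} = 3 + \frac{\left(V^{2} + 3 V\right) - 3}{8} = 3 + \frac{-3 + V^{2} + 3 V}{8} = 3 + \left(- \frac{3}{8} + \frac{V^{2}}{8} + \frac{3 V}{8}\right) = \frac{21}{8} + \frac{V^{2}}{8} + \frac{3 V}{8}$)
$g^{2}{\left(O{\left(W{\left(\frac{h{\left(1 \right)}}{2} \right)} \right)} \right)} = \left(5 + \left(\frac{21}{8} + \frac{\left(\left(\frac{0}{2}\right)^{2}\right)^{2}}{8} + \frac{3 \left(\frac{0}{2}\right)^{2}}{8}\right)\right)^{2} = \left(5 + \left(\frac{21}{8} + \frac{\left(\left(0 \cdot \frac{1}{2}\right)^{2}\right)^{2}}{8} + \frac{3 \left(0 \cdot \frac{1}{2}\right)^{2}}{8}\right)\right)^{2} = \left(5 + \left(\frac{21}{8} + \frac{\left(0^{2}\right)^{2}}{8} + \frac{3 \cdot 0^{2}}{8}\right)\right)^{2} = \left(5 + \left(\frac{21}{8} + \frac{0^{2}}{8} + \frac{3}{8} \cdot 0\right)\right)^{2} = \left(5 + \left(\frac{21}{8} + \frac{1}{8} \cdot 0 + 0\right)\right)^{2} = \left(5 + \left(\frac{21}{8} + 0 + 0\right)\right)^{2} = \left(5 + \frac{21}{8}\right)^{2} = \left(\frac{61}{8}\right)^{2} = \frac{3721}{64}$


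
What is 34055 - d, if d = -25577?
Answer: 59632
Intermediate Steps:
34055 - d = 34055 - 1*(-25577) = 34055 + 25577 = 59632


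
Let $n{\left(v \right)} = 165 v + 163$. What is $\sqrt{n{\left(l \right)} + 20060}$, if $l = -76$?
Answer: $\sqrt{7683} \approx 87.653$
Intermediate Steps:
$n{\left(v \right)} = 163 + 165 v$
$\sqrt{n{\left(l \right)} + 20060} = \sqrt{\left(163 + 165 \left(-76\right)\right) + 20060} = \sqrt{\left(163 - 12540\right) + 20060} = \sqrt{-12377 + 20060} = \sqrt{7683}$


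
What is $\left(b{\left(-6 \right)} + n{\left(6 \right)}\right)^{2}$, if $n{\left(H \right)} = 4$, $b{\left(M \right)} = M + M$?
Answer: $64$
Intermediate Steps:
$b{\left(M \right)} = 2 M$
$\left(b{\left(-6 \right)} + n{\left(6 \right)}\right)^{2} = \left(2 \left(-6\right) + 4\right)^{2} = \left(-12 + 4\right)^{2} = \left(-8\right)^{2} = 64$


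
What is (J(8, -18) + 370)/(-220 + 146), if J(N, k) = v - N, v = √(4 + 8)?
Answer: -181/37 - √3/37 ≈ -4.9387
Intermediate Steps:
v = 2*√3 (v = √12 = 2*√3 ≈ 3.4641)
J(N, k) = -N + 2*√3 (J(N, k) = 2*√3 - N = -N + 2*√3)
(J(8, -18) + 370)/(-220 + 146) = ((-1*8 + 2*√3) + 370)/(-220 + 146) = ((-8 + 2*√3) + 370)/(-74) = (362 + 2*√3)*(-1/74) = -181/37 - √3/37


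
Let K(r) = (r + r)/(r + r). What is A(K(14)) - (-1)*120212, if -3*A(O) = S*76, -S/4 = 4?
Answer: 361852/3 ≈ 1.2062e+5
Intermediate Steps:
S = -16 (S = -4*4 = -16)
K(r) = 1 (K(r) = (2*r)/((2*r)) = (2*r)*(1/(2*r)) = 1)
A(O) = 1216/3 (A(O) = -(-16)*76/3 = -⅓*(-1216) = 1216/3)
A(K(14)) - (-1)*120212 = 1216/3 - (-1)*120212 = 1216/3 - 1*(-120212) = 1216/3 + 120212 = 361852/3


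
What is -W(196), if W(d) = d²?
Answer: -38416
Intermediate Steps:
-W(196) = -1*196² = -1*38416 = -38416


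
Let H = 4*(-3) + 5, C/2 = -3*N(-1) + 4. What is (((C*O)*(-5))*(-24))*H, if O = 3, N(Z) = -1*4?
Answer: -80640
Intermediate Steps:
N(Z) = -4
C = 32 (C = 2*(-3*(-4) + 4) = 2*(12 + 4) = 2*16 = 32)
H = -7 (H = -12 + 5 = -7)
(((C*O)*(-5))*(-24))*H = (((32*3)*(-5))*(-24))*(-7) = ((96*(-5))*(-24))*(-7) = -480*(-24)*(-7) = 11520*(-7) = -80640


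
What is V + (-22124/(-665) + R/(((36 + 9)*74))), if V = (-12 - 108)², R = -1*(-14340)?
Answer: 1065709634/73815 ≈ 14438.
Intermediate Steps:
R = 14340
V = 14400 (V = (-120)² = 14400)
V + (-22124/(-665) + R/(((36 + 9)*74))) = 14400 + (-22124/(-665) + 14340/(((36 + 9)*74))) = 14400 + (-22124*(-1/665) + 14340/((45*74))) = 14400 + (22124/665 + 14340/3330) = 14400 + (22124/665 + 14340*(1/3330)) = 14400 + (22124/665 + 478/111) = 14400 + 2773634/73815 = 1065709634/73815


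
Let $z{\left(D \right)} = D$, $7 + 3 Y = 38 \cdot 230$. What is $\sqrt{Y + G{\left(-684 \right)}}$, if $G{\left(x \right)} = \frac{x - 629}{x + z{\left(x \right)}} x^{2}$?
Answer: $\sqrt{451957} \approx 672.28$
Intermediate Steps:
$Y = 2911$ ($Y = - \frac{7}{3} + \frac{38 \cdot 230}{3} = - \frac{7}{3} + \frac{1}{3} \cdot 8740 = - \frac{7}{3} + \frac{8740}{3} = 2911$)
$G{\left(x \right)} = \frac{x \left(-629 + x\right)}{2}$ ($G{\left(x \right)} = \frac{x - 629}{x + x} x^{2} = \frac{-629 + x}{2 x} x^{2} = \frac{x \left(-629 + x\right)}{2}$)
$\sqrt{Y + G{\left(-684 \right)}} = \sqrt{2911 + \frac{1}{2} \left(-684\right) \left(-629 - 684\right)} = \sqrt{2911 + \frac{1}{2} \left(-684\right) \left(-1313\right)} = \sqrt{2911 + 449046} = \sqrt{451957}$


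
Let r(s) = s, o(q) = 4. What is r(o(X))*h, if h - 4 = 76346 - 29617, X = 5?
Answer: 186932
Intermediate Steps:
h = 46733 (h = 4 + (76346 - 29617) = 4 + 46729 = 46733)
r(o(X))*h = 4*46733 = 186932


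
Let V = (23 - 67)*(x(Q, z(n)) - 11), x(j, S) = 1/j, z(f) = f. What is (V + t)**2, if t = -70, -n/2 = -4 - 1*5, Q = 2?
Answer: 153664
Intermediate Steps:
n = 18 (n = -2*(-4 - 1*5) = -2*(-4 - 5) = -2*(-9) = 18)
V = 462 (V = (23 - 67)*(1/2 - 11) = -44*(1/2 - 11) = -44*(-21/2) = 462)
(V + t)**2 = (462 - 70)**2 = 392**2 = 153664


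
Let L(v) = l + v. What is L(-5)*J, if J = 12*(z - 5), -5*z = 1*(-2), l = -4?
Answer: 2484/5 ≈ 496.80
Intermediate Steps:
z = 2/5 (z = -(-2)/5 = -1/5*(-2) = 2/5 ≈ 0.40000)
J = -276/5 (J = 12*(2/5 - 5) = 12*(-23/5) = -276/5 ≈ -55.200)
L(v) = -4 + v
L(-5)*J = (-4 - 5)*(-276/5) = -9*(-276/5) = 2484/5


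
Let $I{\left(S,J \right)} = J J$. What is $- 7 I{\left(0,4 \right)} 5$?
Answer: $-560$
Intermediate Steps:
$I{\left(S,J \right)} = J^{2}$
$- 7 I{\left(0,4 \right)} 5 = - 7 \cdot 4^{2} \cdot 5 = \left(-7\right) 16 \cdot 5 = \left(-112\right) 5 = -560$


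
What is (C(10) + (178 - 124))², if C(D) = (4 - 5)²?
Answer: 3025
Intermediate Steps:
C(D) = 1 (C(D) = (-1)² = 1)
(C(10) + (178 - 124))² = (1 + (178 - 124))² = (1 + 54)² = 55² = 3025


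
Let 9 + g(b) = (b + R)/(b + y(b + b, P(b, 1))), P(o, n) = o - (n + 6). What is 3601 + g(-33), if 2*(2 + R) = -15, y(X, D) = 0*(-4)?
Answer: 237157/66 ≈ 3593.3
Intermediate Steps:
P(o, n) = -6 + o - n (P(o, n) = o - (6 + n) = o + (-6 - n) = -6 + o - n)
y(X, D) = 0
R = -19/2 (R = -2 + (1/2)*(-15) = -2 - 15/2 = -19/2 ≈ -9.5000)
g(b) = -9 + (-19/2 + b)/b (g(b) = -9 + (b - 19/2)/(b + 0) = -9 + (-19/2 + b)/b)
3601 + g(-33) = 3601 + (-8 - 19/2/(-33)) = 3601 + (-8 - 19/2*(-1/33)) = 3601 + (-8 + 19/66) = 3601 - 509/66 = 237157/66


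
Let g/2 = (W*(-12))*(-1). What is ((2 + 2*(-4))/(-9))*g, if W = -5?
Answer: -80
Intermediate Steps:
g = -120 (g = 2*(-5*(-12)*(-1)) = 2*(60*(-1)) = 2*(-60) = -120)
((2 + 2*(-4))/(-9))*g = ((2 + 2*(-4))/(-9))*(-120) = ((2 - 8)*(-⅑))*(-120) = -6*(-⅑)*(-120) = (⅔)*(-120) = -80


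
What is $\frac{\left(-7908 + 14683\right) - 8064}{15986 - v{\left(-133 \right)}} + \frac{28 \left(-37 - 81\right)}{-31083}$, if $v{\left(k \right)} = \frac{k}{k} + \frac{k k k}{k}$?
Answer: $\frac{15232001}{17655144} \approx 0.86275$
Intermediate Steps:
$v{\left(k \right)} = 1 + k^{2}$ ($v{\left(k \right)} = 1 + \frac{k^{2} k}{k} = 1 + \frac{k^{3}}{k} = 1 + k^{2}$)
$\frac{\left(-7908 + 14683\right) - 8064}{15986 - v{\left(-133 \right)}} + \frac{28 \left(-37 - 81\right)}{-31083} = \frac{\left(-7908 + 14683\right) - 8064}{15986 - \left(1 + \left(-133\right)^{2}\right)} + \frac{28 \left(-37 - 81\right)}{-31083} = \frac{6775 - 8064}{15986 - \left(1 + 17689\right)} + 28 \left(-118\right) \left(- \frac{1}{31083}\right) = - \frac{1289}{15986 - 17690} - - \frac{3304}{31083} = - \frac{1289}{15986 - 17690} + \frac{3304}{31083} = - \frac{1289}{-1704} + \frac{3304}{31083} = \left(-1289\right) \left(- \frac{1}{1704}\right) + \frac{3304}{31083} = \frac{1289}{1704} + \frac{3304}{31083} = \frac{15232001}{17655144}$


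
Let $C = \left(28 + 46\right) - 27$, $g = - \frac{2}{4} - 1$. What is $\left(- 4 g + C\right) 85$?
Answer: $4505$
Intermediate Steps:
$g = - \frac{3}{2}$ ($g = \left(-2\right) \frac{1}{4} - 1 = - \frac{1}{2} - 1 = - \frac{3}{2} \approx -1.5$)
$C = 47$ ($C = 74 - 27 = 47$)
$\left(- 4 g + C\right) 85 = \left(\left(-4\right) \left(- \frac{3}{2}\right) + 47\right) 85 = \left(6 + 47\right) 85 = 53 \cdot 85 = 4505$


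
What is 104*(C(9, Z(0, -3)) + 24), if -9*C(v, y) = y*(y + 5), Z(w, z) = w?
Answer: 2496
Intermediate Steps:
C(v, y) = -y*(5 + y)/9 (C(v, y) = -y*(y + 5)/9 = -y*(5 + y)/9)
104*(C(9, Z(0, -3)) + 24) = 104*(-⅑*0*(5 + 0) + 24) = 104*(-⅑*0*5 + 24) = 104*(0 + 24) = 104*24 = 2496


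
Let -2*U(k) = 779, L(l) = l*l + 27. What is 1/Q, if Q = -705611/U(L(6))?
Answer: 779/1411222 ≈ 0.00055200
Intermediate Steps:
L(l) = 27 + l² (L(l) = l² + 27 = 27 + l²)
U(k) = -779/2 (U(k) = -½*779 = -779/2)
Q = 1411222/779 (Q = -705611/(-779/2) = -705611*(-2/779) = 1411222/779 ≈ 1811.6)
1/Q = 1/(1411222/779) = 779/1411222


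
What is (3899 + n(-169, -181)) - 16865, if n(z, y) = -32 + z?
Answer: -13167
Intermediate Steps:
(3899 + n(-169, -181)) - 16865 = (3899 + (-32 - 169)) - 16865 = (3899 - 201) - 16865 = 3698 - 16865 = -13167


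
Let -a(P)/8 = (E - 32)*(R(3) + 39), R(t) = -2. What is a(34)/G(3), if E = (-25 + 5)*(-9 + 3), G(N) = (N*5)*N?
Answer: -26048/45 ≈ -578.84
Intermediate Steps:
G(N) = 5*N² (G(N) = (5*N)*N = 5*N²)
E = 120 (E = -20*(-6) = 120)
a(P) = -26048 (a(P) = -8*(120 - 32)*(-2 + 39) = -704*37 = -8*3256 = -26048)
a(34)/G(3) = -26048/(5*3²) = -26048/(5*9) = -26048/45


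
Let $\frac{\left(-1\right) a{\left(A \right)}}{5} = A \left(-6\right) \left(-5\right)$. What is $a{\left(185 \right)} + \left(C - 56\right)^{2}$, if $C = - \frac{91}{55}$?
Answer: $- \frac{73888509}{3025} \approx -24426.0$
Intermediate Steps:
$C = - \frac{91}{55}$ ($C = \left(-91\right) \frac{1}{55} = - \frac{91}{55} \approx -1.6545$)
$a{\left(A \right)} = - 150 A$ ($a{\left(A \right)} = - 5 A \left(-6\right) \left(-5\right) = - 5 - 6 A \left(-5\right) = - 5 \cdot 30 A = - 150 A$)
$a{\left(185 \right)} + \left(C - 56\right)^{2} = \left(-150\right) 185 + \left(- \frac{91}{55} - 56\right)^{2} = -27750 + \left(- \frac{3171}{55}\right)^{2} = -27750 + \frac{10055241}{3025} = - \frac{73888509}{3025}$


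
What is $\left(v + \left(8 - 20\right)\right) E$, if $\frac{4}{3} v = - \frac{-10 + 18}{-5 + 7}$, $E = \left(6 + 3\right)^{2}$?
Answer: $-1215$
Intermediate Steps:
$E = 81$ ($E = 9^{2} = 81$)
$v = -3$ ($v = \frac{3 \left(- \frac{-10 + 18}{-5 + 7}\right)}{4} = \frac{3 \left(- \frac{8}{2}\right)}{4} = \frac{3 \left(\left(-1\right) 4\right)}{4} = \frac{3}{4} \left(-4\right) = -3$)
$\left(v + \left(8 - 20\right)\right) E = \left(-3 + \left(8 - 20\right)\right) 81 = \left(-3 - 12\right) 81 = \left(-15\right) 81 = -1215$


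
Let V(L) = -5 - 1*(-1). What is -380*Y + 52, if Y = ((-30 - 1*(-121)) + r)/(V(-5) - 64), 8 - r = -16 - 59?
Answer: 17414/17 ≈ 1024.4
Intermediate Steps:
V(L) = -4 (V(L) = -5 + 1 = -4)
r = 83 (r = 8 - (-16 - 59) = 8 - 1*(-75) = 8 + 75 = 83)
Y = -87/34 (Y = ((-30 - 1*(-121)) + 83)/(-4 - 64) = ((-30 + 121) + 83)/(-68) = (91 + 83)*(-1/68) = 174*(-1/68) = -87/34 ≈ -2.5588)
-380*Y + 52 = -380*(-87/34) + 52 = 16530/17 + 52 = 17414/17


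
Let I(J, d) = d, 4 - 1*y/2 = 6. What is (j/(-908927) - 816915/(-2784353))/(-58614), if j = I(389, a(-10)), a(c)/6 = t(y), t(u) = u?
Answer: -22502512869/4495114088412298 ≈ -5.0060e-6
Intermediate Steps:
y = -4 (y = 8 - 2*6 = 8 - 12 = -4)
a(c) = -24 (a(c) = 6*(-4) = -24)
j = -24
(j/(-908927) - 816915/(-2784353))/(-58614) = (-24/(-908927) - 816915/(-2784353))/(-58614) = (-24*(-1/908927) - 816915*(-1/2784353))*(-1/58614) = (24/908927 + 74265/253123)*(-1/58614) = (67507538607/230070329021)*(-1/58614) = -22502512869/4495114088412298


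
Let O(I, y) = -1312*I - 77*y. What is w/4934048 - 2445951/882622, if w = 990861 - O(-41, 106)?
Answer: -802439854569/311064236704 ≈ -2.5797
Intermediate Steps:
w = 945231 (w = 990861 - (-1312*(-41) - 77*106) = 990861 - (53792 - 8162) = 990861 - 1*45630 = 990861 - 45630 = 945231)
w/4934048 - 2445951/882622 = 945231/4934048 - 2445951/882622 = 945231*(1/4934048) - 2445951*1/882622 = 135033/704864 - 2445951/882622 = -802439854569/311064236704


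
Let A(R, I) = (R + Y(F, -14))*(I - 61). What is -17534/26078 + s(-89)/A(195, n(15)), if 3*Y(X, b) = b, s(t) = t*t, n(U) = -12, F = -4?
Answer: -675280618/543504637 ≈ -1.2425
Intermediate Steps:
s(t) = t²
Y(X, b) = b/3
A(R, I) = (-61 + I)*(-14/3 + R) (A(R, I) = (R + (⅓)*(-14))*(I - 61) = (R - 14/3)*(-61 + I) = (-14/3 + R)*(-61 + I) = (-61 + I)*(-14/3 + R))
-17534/26078 + s(-89)/A(195, n(15)) = -17534/26078 + (-89)²/(854/3 - 61*195 - 14/3*(-12) - 12*195) = -17534*1/26078 + 7921/(854/3 - 11895 + 56 - 2340) = -8767/13039 + 7921/(-41683/3) = -8767/13039 + 7921*(-3/41683) = -8767/13039 - 23763/41683 = -675280618/543504637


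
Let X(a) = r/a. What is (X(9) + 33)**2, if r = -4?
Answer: 85849/81 ≈ 1059.9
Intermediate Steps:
X(a) = -4/a
(X(9) + 33)**2 = (-4/9 + 33)**2 = (293/9)**2 = 85849/81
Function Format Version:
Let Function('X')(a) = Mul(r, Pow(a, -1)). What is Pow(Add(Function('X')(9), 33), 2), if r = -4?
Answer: Rational(85849, 81) ≈ 1059.9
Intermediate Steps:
Function('X')(a) = Mul(-4, Pow(a, -1))
Pow(Add(Function('X')(9), 33), 2) = Pow(Add(Mul(-4, Pow(9, -1)), 33), 2) = Pow(Add(Mul(-4, Rational(1, 9)), 33), 2) = Pow(Add(Rational(-4, 9), 33), 2) = Pow(Rational(293, 9), 2) = Rational(85849, 81)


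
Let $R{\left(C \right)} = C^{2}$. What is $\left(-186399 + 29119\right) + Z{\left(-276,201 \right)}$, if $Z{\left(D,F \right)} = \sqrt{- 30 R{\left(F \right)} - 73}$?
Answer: $-157280 + i \sqrt{1212103} \approx -1.5728 \cdot 10^{5} + 1101.0 i$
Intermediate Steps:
$Z{\left(D,F \right)} = \sqrt{-73 - 30 F^{2}}$ ($Z{\left(D,F \right)} = \sqrt{- 30 F^{2} - 73} = \sqrt{-73 - 30 F^{2}}$)
$\left(-186399 + 29119\right) + Z{\left(-276,201 \right)} = \left(-186399 + 29119\right) + \sqrt{-73 - 30 \cdot 201^{2}} = -157280 + \sqrt{-73 - 1212030} = -157280 + \sqrt{-1212103} = -157280 + i \sqrt{1212103}$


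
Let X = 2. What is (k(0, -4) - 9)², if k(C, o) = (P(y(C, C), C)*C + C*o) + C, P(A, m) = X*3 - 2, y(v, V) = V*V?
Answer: 81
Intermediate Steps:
y(v, V) = V²
P(A, m) = 4 (P(A, m) = 2*3 - 2 = 6 - 2 = 4)
k(C, o) = 5*C + C*o (k(C, o) = (4*C + C*o) + C = 5*C + C*o)
(k(0, -4) - 9)² = (0*(5 - 4) - 9)² = (0*1 - 9)² = (0 - 9)² = (-9)² = 81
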